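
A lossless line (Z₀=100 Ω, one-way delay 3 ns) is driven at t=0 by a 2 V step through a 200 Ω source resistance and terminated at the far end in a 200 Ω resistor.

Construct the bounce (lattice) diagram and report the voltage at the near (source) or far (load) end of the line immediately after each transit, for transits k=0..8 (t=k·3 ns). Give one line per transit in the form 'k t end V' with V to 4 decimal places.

0 0 source 0.6667
1 3 load 0.8889
2 6 source 0.9630
3 9 load 0.9877
4 12 source 0.9959
5 15 load 0.9986
6 18 source 0.9995
7 21 load 0.9998
8 24 source 0.9999

Γ_L=0.333333, Γ_S=0.333333; launch V₁=2·100/300=0.666667
k=0 src: V=0.6667
k=1 load: inc=0.666667, refl=0.666667·0.333333=0.2222; V=0.000000+0.666667+0.222222=0.8889
k=2 src: inc=0.222222, refl=0.222222·0.333333=0.0741; V=0.666667+0.222222+0.074074=0.9630
k=3 load: inc=0.074074, refl=0.074074·0.333333=0.0247; V=0.888889+0.074074+0.024691=0.9877
k=4 src: inc=0.024691, refl=0.024691·0.333333=0.0082; V=0.962963+0.024691+0.008230=0.9959
k=5 load: inc=0.008230, refl=0.008230·0.333333=0.0027; V=0.987654+0.008230+0.002743=0.9986
k=6 src: inc=0.002743, refl=0.002743·0.333333=0.0009; V=0.995885+0.002743+0.000914=0.9995
k=7 load: inc=0.000914, refl=0.000914·0.333333=0.0003; V=0.998628+0.000914+0.000305=0.9998
k=8 src: inc=0.000305, refl=0.000305·0.333333=0.0001; V=0.999543+0.000305+0.000102=0.9999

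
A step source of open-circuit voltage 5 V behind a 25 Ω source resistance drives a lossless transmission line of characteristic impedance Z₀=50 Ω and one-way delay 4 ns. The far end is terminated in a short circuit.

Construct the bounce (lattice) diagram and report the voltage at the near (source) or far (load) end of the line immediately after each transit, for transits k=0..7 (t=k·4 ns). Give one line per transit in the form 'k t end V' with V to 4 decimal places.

Γ_L=-1.000000, Γ_S=-0.333333; launch V₁=5·50/75=3.333333
k=0 src: V=3.3333
k=1 load: inc=3.333333, refl=3.333333·-1.000000=-3.3333; V=0.000000+3.333333+-3.333333=0.0000
k=2 src: inc=-3.333333, refl=-3.333333·-0.333333=1.1111; V=3.333333+-3.333333+1.111111=1.1111
k=3 load: inc=1.111111, refl=1.111111·-1.000000=-1.1111; V=0.000000+1.111111+-1.111111=0.0000
k=4 src: inc=-1.111111, refl=-1.111111·-0.333333=0.3704; V=1.111111+-1.111111+0.370370=0.3704
k=5 load: inc=0.370370, refl=0.370370·-1.000000=-0.3704; V=0.000000+0.370370+-0.370370=0.0000
k=6 src: inc=-0.370370, refl=-0.370370·-0.333333=0.1235; V=0.370370+-0.370370+0.123457=0.1235
k=7 load: inc=0.123457, refl=0.123457·-1.000000=-0.1235; V=0.000000+0.123457+-0.123457=0.0000

0 0 source 3.3333
1 4 load 0.0000
2 8 source 1.1111
3 12 load 0.0000
4 16 source 0.3704
5 20 load 0.0000
6 24 source 0.1235
7 28 load 0.0000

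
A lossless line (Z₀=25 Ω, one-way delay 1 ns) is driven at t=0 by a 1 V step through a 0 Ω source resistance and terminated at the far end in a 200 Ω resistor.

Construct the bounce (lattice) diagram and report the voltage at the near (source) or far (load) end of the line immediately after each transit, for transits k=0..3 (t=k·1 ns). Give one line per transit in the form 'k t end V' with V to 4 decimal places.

0 0 source 1.0000
1 1 load 1.7778
2 2 source 1.0000
3 3 load 0.3951

Γ_L=0.777778, Γ_S=-1.000000; launch V₁=1·25/25=1.000000
k=0 src: V=1.0000
k=1 load: inc=1.000000, refl=1.000000·0.777778=0.7778; V=0.000000+1.000000+0.777778=1.7778
k=2 src: inc=0.777778, refl=0.777778·-1.000000=-0.7778; V=1.000000+0.777778+-0.777778=1.0000
k=3 load: inc=-0.777778, refl=-0.777778·0.777778=-0.6049; V=1.777778+-0.777778+-0.604938=0.3951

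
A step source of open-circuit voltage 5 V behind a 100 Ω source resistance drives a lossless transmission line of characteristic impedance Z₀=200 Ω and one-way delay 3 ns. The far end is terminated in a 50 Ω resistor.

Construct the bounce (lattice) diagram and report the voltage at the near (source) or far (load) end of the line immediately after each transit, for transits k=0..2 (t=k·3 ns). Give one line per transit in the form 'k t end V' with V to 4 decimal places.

0 0 source 3.3333
1 3 load 1.3333
2 6 source 2.0000

Γ_L=-0.600000, Γ_S=-0.333333; launch V₁=5·200/300=3.333333
k=0 src: V=3.3333
k=1 load: inc=3.333333, refl=3.333333·-0.600000=-2.0000; V=0.000000+3.333333+-2.000000=1.3333
k=2 src: inc=-2.000000, refl=-2.000000·-0.333333=0.6667; V=3.333333+-2.000000+0.666667=2.0000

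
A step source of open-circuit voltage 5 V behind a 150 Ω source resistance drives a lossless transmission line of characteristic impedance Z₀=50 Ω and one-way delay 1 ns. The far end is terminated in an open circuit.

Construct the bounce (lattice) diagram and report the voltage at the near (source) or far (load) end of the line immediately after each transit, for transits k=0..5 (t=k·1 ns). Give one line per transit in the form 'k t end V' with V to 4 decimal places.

0 0 source 1.2500
1 1 load 2.5000
2 2 source 3.1250
3 3 load 3.7500
4 4 source 4.0625
5 5 load 4.3750

Γ_L=1.000000, Γ_S=0.500000; launch V₁=5·50/200=1.250000
k=0 src: V=1.2500
k=1 load: inc=1.250000, refl=1.250000·1.000000=1.2500; V=0.000000+1.250000+1.250000=2.5000
k=2 src: inc=1.250000, refl=1.250000·0.500000=0.6250; V=1.250000+1.250000+0.625000=3.1250
k=3 load: inc=0.625000, refl=0.625000·1.000000=0.6250; V=2.500000+0.625000+0.625000=3.7500
k=4 src: inc=0.625000, refl=0.625000·0.500000=0.3125; V=3.125000+0.625000+0.312500=4.0625
k=5 load: inc=0.312500, refl=0.312500·1.000000=0.3125; V=3.750000+0.312500+0.312500=4.3750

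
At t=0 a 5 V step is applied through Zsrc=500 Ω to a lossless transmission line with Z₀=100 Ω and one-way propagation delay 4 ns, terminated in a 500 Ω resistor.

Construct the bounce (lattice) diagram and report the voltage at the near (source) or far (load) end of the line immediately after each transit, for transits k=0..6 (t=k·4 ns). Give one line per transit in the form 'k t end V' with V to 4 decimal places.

0 0 source 0.8333
1 4 load 1.3889
2 8 source 1.7593
3 12 load 2.0062
4 16 source 2.1708
5 20 load 2.2805
6 24 source 2.3537

Γ_L=0.666667, Γ_S=0.666667; launch V₁=5·100/600=0.833333
k=0 src: V=0.8333
k=1 load: inc=0.833333, refl=0.833333·0.666667=0.5556; V=0.000000+0.833333+0.555556=1.3889
k=2 src: inc=0.555556, refl=0.555556·0.666667=0.3704; V=0.833333+0.555556+0.370370=1.7593
k=3 load: inc=0.370370, refl=0.370370·0.666667=0.2469; V=1.388889+0.370370+0.246914=2.0062
k=4 src: inc=0.246914, refl=0.246914·0.666667=0.1646; V=1.759259+0.246914+0.164609=2.1708
k=5 load: inc=0.164609, refl=0.164609·0.666667=0.1097; V=2.006173+0.164609+0.109739=2.2805
k=6 src: inc=0.109739, refl=0.109739·0.666667=0.0732; V=2.170782+0.109739+0.073160=2.3537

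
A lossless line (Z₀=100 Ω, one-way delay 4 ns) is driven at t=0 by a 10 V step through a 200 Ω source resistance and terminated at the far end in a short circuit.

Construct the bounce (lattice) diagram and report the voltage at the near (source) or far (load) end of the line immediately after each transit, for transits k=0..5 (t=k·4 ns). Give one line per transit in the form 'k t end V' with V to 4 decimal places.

0 0 source 3.3333
1 4 load 0.0000
2 8 source -1.1111
3 12 load 0.0000
4 16 source 0.3704
5 20 load 0.0000

Γ_L=-1.000000, Γ_S=0.333333; launch V₁=10·100/300=3.333333
k=0 src: V=3.3333
k=1 load: inc=3.333333, refl=3.333333·-1.000000=-3.3333; V=0.000000+3.333333+-3.333333=0.0000
k=2 src: inc=-3.333333, refl=-3.333333·0.333333=-1.1111; V=3.333333+-3.333333+-1.111111=-1.1111
k=3 load: inc=-1.111111, refl=-1.111111·-1.000000=1.1111; V=0.000000+-1.111111+1.111111=0.0000
k=4 src: inc=1.111111, refl=1.111111·0.333333=0.3704; V=-1.111111+1.111111+0.370370=0.3704
k=5 load: inc=0.370370, refl=0.370370·-1.000000=-0.3704; V=0.000000+0.370370+-0.370370=0.0000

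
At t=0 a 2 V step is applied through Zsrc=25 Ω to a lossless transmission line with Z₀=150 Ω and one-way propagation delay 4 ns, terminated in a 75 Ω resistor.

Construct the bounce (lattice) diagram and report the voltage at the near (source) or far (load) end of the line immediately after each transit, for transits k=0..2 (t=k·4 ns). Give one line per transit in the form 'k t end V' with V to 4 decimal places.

0 0 source 1.7143
1 4 load 1.1429
2 8 source 1.5510

Γ_L=-0.333333, Γ_S=-0.714286; launch V₁=2·150/175=1.714286
k=0 src: V=1.7143
k=1 load: inc=1.714286, refl=1.714286·-0.333333=-0.5714; V=0.000000+1.714286+-0.571429=1.1429
k=2 src: inc=-0.571429, refl=-0.571429·-0.714286=0.4082; V=1.714286+-0.571429+0.408163=1.5510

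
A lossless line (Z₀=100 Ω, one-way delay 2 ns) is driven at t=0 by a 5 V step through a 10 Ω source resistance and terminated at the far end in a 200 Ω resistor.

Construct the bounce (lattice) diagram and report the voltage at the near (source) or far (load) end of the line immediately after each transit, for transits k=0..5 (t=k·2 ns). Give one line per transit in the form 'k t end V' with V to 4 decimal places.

Γ_L=0.333333, Γ_S=-0.818182; launch V₁=5·100/110=4.545455
k=0 src: V=4.5455
k=1 load: inc=4.545455, refl=4.545455·0.333333=1.5152; V=0.000000+4.545455+1.515152=6.0606
k=2 src: inc=1.515152, refl=1.515152·-0.818182=-1.2397; V=4.545455+1.515152+-1.239669=4.8209
k=3 load: inc=-1.239669, refl=-1.239669·0.333333=-0.4132; V=6.060606+-1.239669+-0.413223=4.4077
k=4 src: inc=-0.413223, refl=-0.413223·-0.818182=0.3381; V=4.820937+-0.413223+0.338092=4.7458
k=5 load: inc=0.338092, refl=0.338092·0.333333=0.1127; V=4.407713+0.338092+0.112697=4.8585

0 0 source 4.5455
1 2 load 6.0606
2 4 source 4.8209
3 6 load 4.4077
4 8 source 4.7458
5 10 load 4.8585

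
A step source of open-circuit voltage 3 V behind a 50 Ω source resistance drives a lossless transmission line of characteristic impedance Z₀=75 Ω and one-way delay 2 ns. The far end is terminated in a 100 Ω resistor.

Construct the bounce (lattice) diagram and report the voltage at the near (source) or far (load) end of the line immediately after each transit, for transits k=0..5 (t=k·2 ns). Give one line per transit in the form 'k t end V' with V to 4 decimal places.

Γ_L=0.142857, Γ_S=-0.200000; launch V₁=3·75/125=1.800000
k=0 src: V=1.8000
k=1 load: inc=1.800000, refl=1.800000·0.142857=0.2571; V=0.000000+1.800000+0.257143=2.0571
k=2 src: inc=0.257143, refl=0.257143·-0.200000=-0.0514; V=1.800000+0.257143+-0.051429=2.0057
k=3 load: inc=-0.051429, refl=-0.051429·0.142857=-0.0073; V=2.057143+-0.051429+-0.007347=1.9984
k=4 src: inc=-0.007347, refl=-0.007347·-0.200000=0.0015; V=2.005714+-0.007347+0.001469=1.9998
k=5 load: inc=0.001469, refl=0.001469·0.142857=0.0002; V=1.998367+0.001469+0.000210=2.0000

0 0 source 1.8000
1 2 load 2.0571
2 4 source 2.0057
3 6 load 1.9984
4 8 source 1.9998
5 10 load 2.0000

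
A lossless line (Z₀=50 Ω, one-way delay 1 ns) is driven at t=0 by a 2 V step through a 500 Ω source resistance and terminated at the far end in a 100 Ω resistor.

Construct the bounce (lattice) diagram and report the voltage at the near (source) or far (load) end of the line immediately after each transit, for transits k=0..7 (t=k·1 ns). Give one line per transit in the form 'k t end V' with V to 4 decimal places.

Γ_L=0.333333, Γ_S=0.818182; launch V₁=2·50/550=0.181818
k=0 src: V=0.1818
k=1 load: inc=0.181818, refl=0.181818·0.333333=0.0606; V=0.000000+0.181818+0.060606=0.2424
k=2 src: inc=0.060606, refl=0.060606·0.818182=0.0496; V=0.181818+0.060606+0.049587=0.2920
k=3 load: inc=0.049587, refl=0.049587·0.333333=0.0165; V=0.242424+0.049587+0.016529=0.3085
k=4 src: inc=0.016529, refl=0.016529·0.818182=0.0135; V=0.292011+0.016529+0.013524=0.3221
k=5 load: inc=0.013524, refl=0.013524·0.333333=0.0045; V=0.308540+0.013524+0.004508=0.3266
k=6 src: inc=0.004508, refl=0.004508·0.818182=0.0037; V=0.322064+0.004508+0.003688=0.3303
k=7 load: inc=0.003688, refl=0.003688·0.333333=0.0012; V=0.326572+0.003688+0.001229=0.3315

0 0 source 0.1818
1 1 load 0.2424
2 2 source 0.2920
3 3 load 0.3085
4 4 source 0.3221
5 5 load 0.3266
6 6 source 0.3303
7 7 load 0.3315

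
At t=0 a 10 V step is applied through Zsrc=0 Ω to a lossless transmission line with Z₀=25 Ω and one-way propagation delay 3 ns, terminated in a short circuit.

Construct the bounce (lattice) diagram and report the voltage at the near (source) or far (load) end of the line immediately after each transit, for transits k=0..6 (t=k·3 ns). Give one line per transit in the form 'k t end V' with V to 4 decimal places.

Γ_L=-1.000000, Γ_S=-1.000000; launch V₁=10·25/25=10.000000
k=0 src: V=10.0000
k=1 load: inc=10.000000, refl=10.000000·-1.000000=-10.0000; V=0.000000+10.000000+-10.000000=0.0000
k=2 src: inc=-10.000000, refl=-10.000000·-1.000000=10.0000; V=10.000000+-10.000000+10.000000=10.0000
k=3 load: inc=10.000000, refl=10.000000·-1.000000=-10.0000; V=0.000000+10.000000+-10.000000=0.0000
k=4 src: inc=-10.000000, refl=-10.000000·-1.000000=10.0000; V=10.000000+-10.000000+10.000000=10.0000
k=5 load: inc=10.000000, refl=10.000000·-1.000000=-10.0000; V=0.000000+10.000000+-10.000000=0.0000
k=6 src: inc=-10.000000, refl=-10.000000·-1.000000=10.0000; V=10.000000+-10.000000+10.000000=10.0000

0 0 source 10.0000
1 3 load 0.0000
2 6 source 10.0000
3 9 load 0.0000
4 12 source 10.0000
5 15 load 0.0000
6 18 source 10.0000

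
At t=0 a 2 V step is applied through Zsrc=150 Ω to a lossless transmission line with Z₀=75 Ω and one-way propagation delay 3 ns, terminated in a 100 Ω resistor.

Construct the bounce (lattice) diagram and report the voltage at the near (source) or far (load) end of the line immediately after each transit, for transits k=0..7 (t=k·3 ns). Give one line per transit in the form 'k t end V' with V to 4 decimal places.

Γ_L=0.142857, Γ_S=0.333333; launch V₁=2·75/225=0.666667
k=0 src: V=0.6667
k=1 load: inc=0.666667, refl=0.666667·0.142857=0.0952; V=0.000000+0.666667+0.095238=0.7619
k=2 src: inc=0.095238, refl=0.095238·0.333333=0.0317; V=0.666667+0.095238+0.031746=0.7937
k=3 load: inc=0.031746, refl=0.031746·0.142857=0.0045; V=0.761905+0.031746+0.004535=0.7982
k=4 src: inc=0.004535, refl=0.004535·0.333333=0.0015; V=0.793651+0.004535+0.001512=0.7997
k=5 load: inc=0.001512, refl=0.001512·0.142857=0.0002; V=0.798186+0.001512+0.000216=0.7999
k=6 src: inc=0.000216, refl=0.000216·0.333333=0.0001; V=0.799698+0.000216+0.000072=0.8000
k=7 load: inc=0.000072, refl=0.000072·0.142857=0.0000; V=0.799914+0.000072+0.000010=0.8000

0 0 source 0.6667
1 3 load 0.7619
2 6 source 0.7937
3 9 load 0.7982
4 12 source 0.7997
5 15 load 0.7999
6 18 source 0.8000
7 21 load 0.8000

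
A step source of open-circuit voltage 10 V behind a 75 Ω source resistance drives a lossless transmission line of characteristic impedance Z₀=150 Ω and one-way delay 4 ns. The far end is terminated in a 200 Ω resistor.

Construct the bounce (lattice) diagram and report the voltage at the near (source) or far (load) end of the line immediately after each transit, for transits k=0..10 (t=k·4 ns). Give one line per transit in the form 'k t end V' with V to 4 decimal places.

0 0 source 6.6667
1 4 load 7.6190
2 8 source 7.3016
3 12 load 7.2562
4 16 source 7.2714
5 20 load 7.2735
6 24 source 7.2728
7 28 load 7.2727
8 32 source 7.2727
9 36 load 7.2727
10 40 source 7.2727

Γ_L=0.142857, Γ_S=-0.333333; launch V₁=10·150/225=6.666667
k=0 src: V=6.6667
k=1 load: inc=6.666667, refl=6.666667·0.142857=0.9524; V=0.000000+6.666667+0.952381=7.6190
k=2 src: inc=0.952381, refl=0.952381·-0.333333=-0.3175; V=6.666667+0.952381+-0.317460=7.3016
k=3 load: inc=-0.317460, refl=-0.317460·0.142857=-0.0454; V=7.619048+-0.317460+-0.045351=7.2562
k=4 src: inc=-0.045351, refl=-0.045351·-0.333333=0.0151; V=7.301587+-0.045351+0.015117=7.2714
k=5 load: inc=0.015117, refl=0.015117·0.142857=0.0022; V=7.256236+0.015117+0.002160=7.2735
k=6 src: inc=0.002160, refl=0.002160·-0.333333=-0.0007; V=7.271353+0.002160+-0.000720=7.2728
k=7 load: inc=-0.000720, refl=-0.000720·0.142857=-0.0001; V=7.273513+-0.000720+-0.000103=7.2727
k=8 src: inc=-0.000103, refl=-0.000103·-0.333333=0.0000; V=7.272793+-0.000103+0.000034=7.2727
k=9 load: inc=0.000034, refl=0.000034·0.142857=0.0000; V=7.272690+0.000034+0.000005=7.2727
k=10 src: inc=0.000005, refl=0.000005·-0.333333=-0.0000; V=7.272724+0.000005+-0.000002=7.2727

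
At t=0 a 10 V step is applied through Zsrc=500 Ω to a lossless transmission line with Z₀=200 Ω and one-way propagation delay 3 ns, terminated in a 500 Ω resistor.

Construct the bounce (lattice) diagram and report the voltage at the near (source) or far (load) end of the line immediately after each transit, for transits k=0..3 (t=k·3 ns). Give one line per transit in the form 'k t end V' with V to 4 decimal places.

Γ_L=0.428571, Γ_S=0.428571; launch V₁=10·200/700=2.857143
k=0 src: V=2.8571
k=1 load: inc=2.857143, refl=2.857143·0.428571=1.2245; V=0.000000+2.857143+1.224490=4.0816
k=2 src: inc=1.224490, refl=1.224490·0.428571=0.5248; V=2.857143+1.224490+0.524781=4.6064
k=3 load: inc=0.524781, refl=0.524781·0.428571=0.2249; V=4.081633+0.524781+0.224906=4.8313

0 0 source 2.8571
1 3 load 4.0816
2 6 source 4.6064
3 9 load 4.8313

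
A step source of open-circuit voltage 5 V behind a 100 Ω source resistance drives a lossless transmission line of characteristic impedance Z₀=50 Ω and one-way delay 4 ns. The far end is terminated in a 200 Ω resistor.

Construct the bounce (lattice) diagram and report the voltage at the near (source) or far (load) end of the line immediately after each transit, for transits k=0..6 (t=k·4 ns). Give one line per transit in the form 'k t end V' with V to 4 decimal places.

Γ_L=0.600000, Γ_S=0.333333; launch V₁=5·50/150=1.666667
k=0 src: V=1.6667
k=1 load: inc=1.666667, refl=1.666667·0.600000=1.0000; V=0.000000+1.666667+1.000000=2.6667
k=2 src: inc=1.000000, refl=1.000000·0.333333=0.3333; V=1.666667+1.000000+0.333333=3.0000
k=3 load: inc=0.333333, refl=0.333333·0.600000=0.2000; V=2.666667+0.333333+0.200000=3.2000
k=4 src: inc=0.200000, refl=0.200000·0.333333=0.0667; V=3.000000+0.200000+0.066667=3.2667
k=5 load: inc=0.066667, refl=0.066667·0.600000=0.0400; V=3.200000+0.066667+0.040000=3.3067
k=6 src: inc=0.040000, refl=0.040000·0.333333=0.0133; V=3.266667+0.040000+0.013333=3.3200

0 0 source 1.6667
1 4 load 2.6667
2 8 source 3.0000
3 12 load 3.2000
4 16 source 3.2667
5 20 load 3.3067
6 24 source 3.3200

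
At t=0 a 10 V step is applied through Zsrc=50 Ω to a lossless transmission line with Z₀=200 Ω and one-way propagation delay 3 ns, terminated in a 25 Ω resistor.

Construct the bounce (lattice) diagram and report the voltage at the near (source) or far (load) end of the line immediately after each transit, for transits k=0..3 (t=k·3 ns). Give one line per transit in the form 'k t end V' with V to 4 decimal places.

Γ_L=-0.777778, Γ_S=-0.600000; launch V₁=10·200/250=8.000000
k=0 src: V=8.0000
k=1 load: inc=8.000000, refl=8.000000·-0.777778=-6.2222; V=0.000000+8.000000+-6.222222=1.7778
k=2 src: inc=-6.222222, refl=-6.222222·-0.600000=3.7333; V=8.000000+-6.222222+3.733333=5.5111
k=3 load: inc=3.733333, refl=3.733333·-0.777778=-2.9037; V=1.777778+3.733333+-2.903704=2.6074

0 0 source 8.0000
1 3 load 1.7778
2 6 source 5.5111
3 9 load 2.6074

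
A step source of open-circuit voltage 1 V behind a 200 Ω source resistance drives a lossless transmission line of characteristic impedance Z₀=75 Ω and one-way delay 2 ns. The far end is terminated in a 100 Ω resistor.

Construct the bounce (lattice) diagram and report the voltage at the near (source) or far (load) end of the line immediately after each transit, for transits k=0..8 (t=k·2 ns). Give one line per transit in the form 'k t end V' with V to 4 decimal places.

Γ_L=0.142857, Γ_S=0.454545; launch V₁=1·75/275=0.272727
k=0 src: V=0.2727
k=1 load: inc=0.272727, refl=0.272727·0.142857=0.0390; V=0.000000+0.272727+0.038961=0.3117
k=2 src: inc=0.038961, refl=0.038961·0.454545=0.0177; V=0.272727+0.038961+0.017710=0.3294
k=3 load: inc=0.017710, refl=0.017710·0.142857=0.0025; V=0.311688+0.017710+0.002530=0.3319
k=4 src: inc=0.002530, refl=0.002530·0.454545=0.0011; V=0.329398+0.002530+0.001150=0.3331
k=5 load: inc=0.001150, refl=0.001150·0.142857=0.0002; V=0.331928+0.001150+0.000164=0.3332
k=6 src: inc=0.000164, refl=0.000164·0.454545=0.0001; V=0.333078+0.000164+0.000075=0.3333
k=7 load: inc=0.000075, refl=0.000075·0.142857=0.0000; V=0.333242+0.000075+0.000011=0.3333
k=8 src: inc=0.000011, refl=0.000011·0.454545=0.0000; V=0.333317+0.000011+0.000005=0.3333

0 0 source 0.2727
1 2 load 0.3117
2 4 source 0.3294
3 6 load 0.3319
4 8 source 0.3331
5 10 load 0.3332
6 12 source 0.3333
7 14 load 0.3333
8 16 source 0.3333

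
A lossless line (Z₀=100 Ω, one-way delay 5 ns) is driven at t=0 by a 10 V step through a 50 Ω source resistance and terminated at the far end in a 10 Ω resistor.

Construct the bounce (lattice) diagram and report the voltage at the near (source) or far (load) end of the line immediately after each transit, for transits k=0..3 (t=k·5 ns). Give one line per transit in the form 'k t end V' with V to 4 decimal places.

Γ_L=-0.818182, Γ_S=-0.333333; launch V₁=10·100/150=6.666667
k=0 src: V=6.6667
k=1 load: inc=6.666667, refl=6.666667·-0.818182=-5.4545; V=0.000000+6.666667+-5.454545=1.2121
k=2 src: inc=-5.454545, refl=-5.454545·-0.333333=1.8182; V=6.666667+-5.454545+1.818182=3.0303
k=3 load: inc=1.818182, refl=1.818182·-0.818182=-1.4876; V=1.212121+1.818182+-1.487603=1.5427

0 0 source 6.6667
1 5 load 1.2121
2 10 source 3.0303
3 15 load 1.5427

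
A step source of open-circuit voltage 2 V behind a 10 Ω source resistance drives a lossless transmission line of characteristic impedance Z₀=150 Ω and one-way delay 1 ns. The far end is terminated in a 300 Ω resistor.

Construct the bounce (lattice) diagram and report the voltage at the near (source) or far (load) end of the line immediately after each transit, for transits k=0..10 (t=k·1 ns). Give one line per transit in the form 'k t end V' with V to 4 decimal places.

Γ_L=0.333333, Γ_S=-0.875000; launch V₁=2·150/160=1.875000
k=0 src: V=1.8750
k=1 load: inc=1.875000, refl=1.875000·0.333333=0.6250; V=0.000000+1.875000+0.625000=2.5000
k=2 src: inc=0.625000, refl=0.625000·-0.875000=-0.5469; V=1.875000+0.625000+-0.546875=1.9531
k=3 load: inc=-0.546875, refl=-0.546875·0.333333=-0.1823; V=2.500000+-0.546875+-0.182292=1.7708
k=4 src: inc=-0.182292, refl=-0.182292·-0.875000=0.1595; V=1.953125+-0.182292+0.159505=1.9303
k=5 load: inc=0.159505, refl=0.159505·0.333333=0.0532; V=1.770833+0.159505+0.053168=1.9835
k=6 src: inc=0.053168, refl=0.053168·-0.875000=-0.0465; V=1.930339+0.053168+-0.046522=1.9370
k=7 load: inc=-0.046522, refl=-0.046522·0.333333=-0.0155; V=1.983507+-0.046522+-0.015507=1.9215
k=8 src: inc=-0.015507, refl=-0.015507·-0.875000=0.0136; V=1.936985+-0.015507+0.013569=1.9350
k=9 load: inc=0.013569, refl=0.013569·0.333333=0.0045; V=1.921477+0.013569+0.004523=1.9396
k=10 src: inc=0.004523, refl=0.004523·-0.875000=-0.0040; V=1.935046+0.004523+-0.003958=1.9356

0 0 source 1.8750
1 1 load 2.5000
2 2 source 1.9531
3 3 load 1.7708
4 4 source 1.9303
5 5 load 1.9835
6 6 source 1.9370
7 7 load 1.9215
8 8 source 1.9350
9 9 load 1.9396
10 10 source 1.9356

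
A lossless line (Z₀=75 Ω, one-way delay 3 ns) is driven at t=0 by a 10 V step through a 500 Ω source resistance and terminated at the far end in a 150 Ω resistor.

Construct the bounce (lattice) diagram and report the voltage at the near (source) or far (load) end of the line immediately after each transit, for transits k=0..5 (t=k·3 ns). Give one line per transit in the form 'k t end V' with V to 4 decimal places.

Γ_L=0.333333, Γ_S=0.739130; launch V₁=10·75/575=1.304348
k=0 src: V=1.3043
k=1 load: inc=1.304348, refl=1.304348·0.333333=0.4348; V=0.000000+1.304348+0.434783=1.7391
k=2 src: inc=0.434783, refl=0.434783·0.739130=0.3214; V=1.304348+0.434783+0.321361=2.0605
k=3 load: inc=0.321361, refl=0.321361·0.333333=0.1071; V=1.739130+0.321361+0.107120=2.1676
k=4 src: inc=0.107120, refl=0.107120·0.739130=0.0792; V=2.060491+0.107120+0.079176=2.2468
k=5 load: inc=0.079176, refl=0.079176·0.333333=0.0264; V=2.167612+0.079176+0.026392=2.2732

0 0 source 1.3043
1 3 load 1.7391
2 6 source 2.0605
3 9 load 2.1676
4 12 source 2.2468
5 15 load 2.2732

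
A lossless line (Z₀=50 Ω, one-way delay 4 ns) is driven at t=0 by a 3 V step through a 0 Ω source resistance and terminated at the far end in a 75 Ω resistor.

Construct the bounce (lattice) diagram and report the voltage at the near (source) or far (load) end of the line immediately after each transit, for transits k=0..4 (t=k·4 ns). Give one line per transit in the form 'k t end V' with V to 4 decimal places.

Γ_L=0.200000, Γ_S=-1.000000; launch V₁=3·50/50=3.000000
k=0 src: V=3.0000
k=1 load: inc=3.000000, refl=3.000000·0.200000=0.6000; V=0.000000+3.000000+0.600000=3.6000
k=2 src: inc=0.600000, refl=0.600000·-1.000000=-0.6000; V=3.000000+0.600000+-0.600000=3.0000
k=3 load: inc=-0.600000, refl=-0.600000·0.200000=-0.1200; V=3.600000+-0.600000+-0.120000=2.8800
k=4 src: inc=-0.120000, refl=-0.120000·-1.000000=0.1200; V=3.000000+-0.120000+0.120000=3.0000

0 0 source 3.0000
1 4 load 3.6000
2 8 source 3.0000
3 12 load 2.8800
4 16 source 3.0000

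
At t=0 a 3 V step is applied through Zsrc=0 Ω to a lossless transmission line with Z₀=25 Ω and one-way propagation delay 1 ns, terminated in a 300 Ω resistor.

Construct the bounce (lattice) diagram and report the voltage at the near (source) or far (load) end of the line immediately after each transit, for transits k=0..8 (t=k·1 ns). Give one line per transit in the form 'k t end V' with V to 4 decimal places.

0 0 source 3.0000
1 1 load 5.5385
2 2 source 3.0000
3 3 load 0.8521
4 4 source 3.0000
5 5 load 4.8175
6 6 source 3.0000
7 7 load 1.4621
8 8 source 3.0000

Γ_L=0.846154, Γ_S=-1.000000; launch V₁=3·25/25=3.000000
k=0 src: V=3.0000
k=1 load: inc=3.000000, refl=3.000000·0.846154=2.5385; V=0.000000+3.000000+2.538462=5.5385
k=2 src: inc=2.538462, refl=2.538462·-1.000000=-2.5385; V=3.000000+2.538462+-2.538462=3.0000
k=3 load: inc=-2.538462, refl=-2.538462·0.846154=-2.1479; V=5.538462+-2.538462+-2.147929=0.8521
k=4 src: inc=-2.147929, refl=-2.147929·-1.000000=2.1479; V=3.000000+-2.147929+2.147929=3.0000
k=5 load: inc=2.147929, refl=2.147929·0.846154=1.8175; V=0.852071+2.147929+1.817478=4.8175
k=6 src: inc=1.817478, refl=1.817478·-1.000000=-1.8175; V=3.000000+1.817478+-1.817478=3.0000
k=7 load: inc=-1.817478, refl=-1.817478·0.846154=-1.5379; V=4.817478+-1.817478+-1.537866=1.4621
k=8 src: inc=-1.537866, refl=-1.537866·-1.000000=1.5379; V=3.000000+-1.537866+1.537866=3.0000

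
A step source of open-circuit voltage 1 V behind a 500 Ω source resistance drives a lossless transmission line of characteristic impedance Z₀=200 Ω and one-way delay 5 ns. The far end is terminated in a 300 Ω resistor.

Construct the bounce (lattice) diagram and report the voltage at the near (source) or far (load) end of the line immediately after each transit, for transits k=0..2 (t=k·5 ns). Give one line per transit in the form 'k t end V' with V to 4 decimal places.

Γ_L=0.200000, Γ_S=0.428571; launch V₁=1·200/700=0.285714
k=0 src: V=0.2857
k=1 load: inc=0.285714, refl=0.285714·0.200000=0.0571; V=0.000000+0.285714+0.057143=0.3429
k=2 src: inc=0.057143, refl=0.057143·0.428571=0.0245; V=0.285714+0.057143+0.024490=0.3673

0 0 source 0.2857
1 5 load 0.3429
2 10 source 0.3673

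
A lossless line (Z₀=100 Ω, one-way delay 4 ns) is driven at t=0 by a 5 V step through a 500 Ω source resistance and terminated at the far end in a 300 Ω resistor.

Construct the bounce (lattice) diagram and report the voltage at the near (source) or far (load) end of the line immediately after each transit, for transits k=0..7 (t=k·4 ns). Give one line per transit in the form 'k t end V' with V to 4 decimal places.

Γ_L=0.500000, Γ_S=0.666667; launch V₁=5·100/600=0.833333
k=0 src: V=0.8333
k=1 load: inc=0.833333, refl=0.833333·0.500000=0.4167; V=0.000000+0.833333+0.416667=1.2500
k=2 src: inc=0.416667, refl=0.416667·0.666667=0.2778; V=0.833333+0.416667+0.277778=1.5278
k=3 load: inc=0.277778, refl=0.277778·0.500000=0.1389; V=1.250000+0.277778+0.138889=1.6667
k=4 src: inc=0.138889, refl=0.138889·0.666667=0.0926; V=1.527778+0.138889+0.092593=1.7593
k=5 load: inc=0.092593, refl=0.092593·0.500000=0.0463; V=1.666667+0.092593+0.046296=1.8056
k=6 src: inc=0.046296, refl=0.046296·0.666667=0.0309; V=1.759259+0.046296+0.030864=1.8364
k=7 load: inc=0.030864, refl=0.030864·0.500000=0.0154; V=1.805556+0.030864+0.015432=1.8519

0 0 source 0.8333
1 4 load 1.2500
2 8 source 1.5278
3 12 load 1.6667
4 16 source 1.7593
5 20 load 1.8056
6 24 source 1.8364
7 28 load 1.8519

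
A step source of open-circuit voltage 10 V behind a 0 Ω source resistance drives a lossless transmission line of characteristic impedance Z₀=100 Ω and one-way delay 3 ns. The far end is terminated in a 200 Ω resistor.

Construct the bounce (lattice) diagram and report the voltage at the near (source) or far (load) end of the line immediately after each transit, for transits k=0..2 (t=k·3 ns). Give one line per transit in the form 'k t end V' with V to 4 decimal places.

Γ_L=0.333333, Γ_S=-1.000000; launch V₁=10·100/100=10.000000
k=0 src: V=10.0000
k=1 load: inc=10.000000, refl=10.000000·0.333333=3.3333; V=0.000000+10.000000+3.333333=13.3333
k=2 src: inc=3.333333, refl=3.333333·-1.000000=-3.3333; V=10.000000+3.333333+-3.333333=10.0000

0 0 source 10.0000
1 3 load 13.3333
2 6 source 10.0000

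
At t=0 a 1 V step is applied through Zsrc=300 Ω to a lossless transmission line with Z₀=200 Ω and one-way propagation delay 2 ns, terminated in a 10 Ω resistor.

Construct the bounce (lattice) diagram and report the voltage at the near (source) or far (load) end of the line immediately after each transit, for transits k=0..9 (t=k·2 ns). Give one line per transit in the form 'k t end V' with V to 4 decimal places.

Γ_L=-0.904762, Γ_S=0.200000; launch V₁=1·200/500=0.400000
k=0 src: V=0.4000
k=1 load: inc=0.400000, refl=0.400000·-0.904762=-0.3619; V=0.000000+0.400000+-0.361905=0.0381
k=2 src: inc=-0.361905, refl=-0.361905·0.200000=-0.0724; V=0.400000+-0.361905+-0.072381=-0.0343
k=3 load: inc=-0.072381, refl=-0.072381·-0.904762=0.0655; V=0.038095+-0.072381+0.065488=0.0312
k=4 src: inc=0.065488, refl=0.065488·0.200000=0.0131; V=-0.034286+0.065488+0.013098=0.0443
k=5 load: inc=0.013098, refl=0.013098·-0.904762=-0.0119; V=0.031202+0.013098+-0.011850=0.0324
k=6 src: inc=-0.011850, refl=-0.011850·0.200000=-0.0024; V=0.044299+-0.011850+-0.002370=0.0301
k=7 load: inc=-0.002370, refl=-0.002370·-0.904762=0.0021; V=0.032449+-0.002370+0.002144=0.0322
k=8 src: inc=0.002144, refl=0.002144·0.200000=0.0004; V=0.030079+0.002144+0.000429=0.0327
k=9 load: inc=0.000429, refl=0.000429·-0.904762=-0.0004; V=0.032223+0.000429+-0.000388=0.0323

0 0 source 0.4000
1 2 load 0.0381
2 4 source -0.0343
3 6 load 0.0312
4 8 source 0.0443
5 10 load 0.0324
6 12 source 0.0301
7 14 load 0.0322
8 16 source 0.0327
9 18 load 0.0323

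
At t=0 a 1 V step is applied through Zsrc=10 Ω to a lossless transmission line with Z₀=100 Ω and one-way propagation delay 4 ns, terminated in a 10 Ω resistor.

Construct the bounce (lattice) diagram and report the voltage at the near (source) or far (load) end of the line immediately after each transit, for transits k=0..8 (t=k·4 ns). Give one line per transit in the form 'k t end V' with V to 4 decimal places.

0 0 source 0.9091
1 4 load 0.1653
2 8 source 0.7739
3 12 load 0.2759
4 16 source 0.6833
5 20 load 0.3500
6 24 source 0.6227
7 28 load 0.3996
8 32 source 0.5822

Γ_L=-0.818182, Γ_S=-0.818182; launch V₁=1·100/110=0.909091
k=0 src: V=0.9091
k=1 load: inc=0.909091, refl=0.909091·-0.818182=-0.7438; V=0.000000+0.909091+-0.743802=0.1653
k=2 src: inc=-0.743802, refl=-0.743802·-0.818182=0.6086; V=0.909091+-0.743802+0.608565=0.7739
k=3 load: inc=0.608565, refl=0.608565·-0.818182=-0.4979; V=0.165289+0.608565+-0.497917=0.2759
k=4 src: inc=-0.497917, refl=-0.497917·-0.818182=0.4074; V=0.773854+-0.497917+0.407386=0.6833
k=5 load: inc=0.407386, refl=0.407386·-0.818182=-0.3333; V=0.275937+0.407386+-0.333316=0.3500
k=6 src: inc=-0.333316, refl=-0.333316·-0.818182=0.2727; V=0.683324+-0.333316+0.272713=0.6227
k=7 load: inc=0.272713, refl=0.272713·-0.818182=-0.2231; V=0.350008+0.272713+-0.223129=0.3996
k=8 src: inc=-0.223129, refl=-0.223129·-0.818182=0.1826; V=0.622721+-0.223129+0.182560=0.5822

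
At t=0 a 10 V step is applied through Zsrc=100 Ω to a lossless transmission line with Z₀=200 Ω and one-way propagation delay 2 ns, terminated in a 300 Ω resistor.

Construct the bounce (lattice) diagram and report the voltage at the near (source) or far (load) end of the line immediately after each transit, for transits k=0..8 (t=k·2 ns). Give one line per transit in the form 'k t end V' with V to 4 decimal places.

Γ_L=0.200000, Γ_S=-0.333333; launch V₁=10·200/300=6.666667
k=0 src: V=6.6667
k=1 load: inc=6.666667, refl=6.666667·0.200000=1.3333; V=0.000000+6.666667+1.333333=8.0000
k=2 src: inc=1.333333, refl=1.333333·-0.333333=-0.4444; V=6.666667+1.333333+-0.444444=7.5556
k=3 load: inc=-0.444444, refl=-0.444444·0.200000=-0.0889; V=8.000000+-0.444444+-0.088889=7.4667
k=4 src: inc=-0.088889, refl=-0.088889·-0.333333=0.0296; V=7.555556+-0.088889+0.029630=7.4963
k=5 load: inc=0.029630, refl=0.029630·0.200000=0.0059; V=7.466667+0.029630+0.005926=7.5022
k=6 src: inc=0.005926, refl=0.005926·-0.333333=-0.0020; V=7.496296+0.005926+-0.001975=7.5002
k=7 load: inc=-0.001975, refl=-0.001975·0.200000=-0.0004; V=7.502222+-0.001975+-0.000395=7.4999
k=8 src: inc=-0.000395, refl=-0.000395·-0.333333=0.0001; V=7.500247+-0.000395+0.000132=7.5000

0 0 source 6.6667
1 2 load 8.0000
2 4 source 7.5556
3 6 load 7.4667
4 8 source 7.4963
5 10 load 7.5022
6 12 source 7.5002
7 14 load 7.4999
8 16 source 7.5000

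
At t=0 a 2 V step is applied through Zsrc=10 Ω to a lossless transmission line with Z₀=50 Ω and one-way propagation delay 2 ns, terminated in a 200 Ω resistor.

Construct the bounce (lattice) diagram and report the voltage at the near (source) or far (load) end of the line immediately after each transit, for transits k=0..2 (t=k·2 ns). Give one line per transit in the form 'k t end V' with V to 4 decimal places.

0 0 source 1.6667
1 2 load 2.6667
2 4 source 2.0000

Γ_L=0.600000, Γ_S=-0.666667; launch V₁=2·50/60=1.666667
k=0 src: V=1.6667
k=1 load: inc=1.666667, refl=1.666667·0.600000=1.0000; V=0.000000+1.666667+1.000000=2.6667
k=2 src: inc=1.000000, refl=1.000000·-0.666667=-0.6667; V=1.666667+1.000000+-0.666667=2.0000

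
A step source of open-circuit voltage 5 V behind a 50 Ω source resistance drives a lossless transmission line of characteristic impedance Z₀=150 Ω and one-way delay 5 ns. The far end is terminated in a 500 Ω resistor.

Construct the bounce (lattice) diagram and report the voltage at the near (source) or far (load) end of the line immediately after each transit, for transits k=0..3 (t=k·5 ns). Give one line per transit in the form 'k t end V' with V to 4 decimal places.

Γ_L=0.538462, Γ_S=-0.500000; launch V₁=5·150/200=3.750000
k=0 src: V=3.7500
k=1 load: inc=3.750000, refl=3.750000·0.538462=2.0192; V=0.000000+3.750000+2.019231=5.7692
k=2 src: inc=2.019231, refl=2.019231·-0.500000=-1.0096; V=3.750000+2.019231+-1.009615=4.7596
k=3 load: inc=-1.009615, refl=-1.009615·0.538462=-0.5436; V=5.769231+-1.009615+-0.543639=4.2160

0 0 source 3.7500
1 5 load 5.7692
2 10 source 4.7596
3 15 load 4.2160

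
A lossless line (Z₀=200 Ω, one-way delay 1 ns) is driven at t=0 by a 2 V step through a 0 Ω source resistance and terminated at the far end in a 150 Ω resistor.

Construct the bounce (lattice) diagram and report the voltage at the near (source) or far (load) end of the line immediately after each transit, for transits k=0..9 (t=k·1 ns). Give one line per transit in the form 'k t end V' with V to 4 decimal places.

0 0 source 2.0000
1 1 load 1.7143
2 2 source 2.0000
3 3 load 1.9592
4 4 source 2.0000
5 5 load 1.9942
6 6 source 2.0000
7 7 load 1.9992
8 8 source 2.0000
9 9 load 1.9999

Γ_L=-0.142857, Γ_S=-1.000000; launch V₁=2·200/200=2.000000
k=0 src: V=2.0000
k=1 load: inc=2.000000, refl=2.000000·-0.142857=-0.2857; V=0.000000+2.000000+-0.285714=1.7143
k=2 src: inc=-0.285714, refl=-0.285714·-1.000000=0.2857; V=2.000000+-0.285714+0.285714=2.0000
k=3 load: inc=0.285714, refl=0.285714·-0.142857=-0.0408; V=1.714286+0.285714+-0.040816=1.9592
k=4 src: inc=-0.040816, refl=-0.040816·-1.000000=0.0408; V=2.000000+-0.040816+0.040816=2.0000
k=5 load: inc=0.040816, refl=0.040816·-0.142857=-0.0058; V=1.959184+0.040816+-0.005831=1.9942
k=6 src: inc=-0.005831, refl=-0.005831·-1.000000=0.0058; V=2.000000+-0.005831+0.005831=2.0000
k=7 load: inc=0.005831, refl=0.005831·-0.142857=-0.0008; V=1.994169+0.005831+-0.000833=1.9992
k=8 src: inc=-0.000833, refl=-0.000833·-1.000000=0.0008; V=2.000000+-0.000833+0.000833=2.0000
k=9 load: inc=0.000833, refl=0.000833·-0.142857=-0.0001; V=1.999167+0.000833+-0.000119=1.9999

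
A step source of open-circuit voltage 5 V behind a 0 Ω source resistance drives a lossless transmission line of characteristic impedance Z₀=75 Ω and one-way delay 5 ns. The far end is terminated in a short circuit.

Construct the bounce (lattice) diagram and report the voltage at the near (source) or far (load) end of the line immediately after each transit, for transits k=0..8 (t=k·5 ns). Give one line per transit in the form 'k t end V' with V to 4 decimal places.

0 0 source 5.0000
1 5 load 0.0000
2 10 source 5.0000
3 15 load 0.0000
4 20 source 5.0000
5 25 load 0.0000
6 30 source 5.0000
7 35 load 0.0000
8 40 source 5.0000

Γ_L=-1.000000, Γ_S=-1.000000; launch V₁=5·75/75=5.000000
k=0 src: V=5.0000
k=1 load: inc=5.000000, refl=5.000000·-1.000000=-5.0000; V=0.000000+5.000000+-5.000000=0.0000
k=2 src: inc=-5.000000, refl=-5.000000·-1.000000=5.0000; V=5.000000+-5.000000+5.000000=5.0000
k=3 load: inc=5.000000, refl=5.000000·-1.000000=-5.0000; V=0.000000+5.000000+-5.000000=0.0000
k=4 src: inc=-5.000000, refl=-5.000000·-1.000000=5.0000; V=5.000000+-5.000000+5.000000=5.0000
k=5 load: inc=5.000000, refl=5.000000·-1.000000=-5.0000; V=0.000000+5.000000+-5.000000=0.0000
k=6 src: inc=-5.000000, refl=-5.000000·-1.000000=5.0000; V=5.000000+-5.000000+5.000000=5.0000
k=7 load: inc=5.000000, refl=5.000000·-1.000000=-5.0000; V=0.000000+5.000000+-5.000000=0.0000
k=8 src: inc=-5.000000, refl=-5.000000·-1.000000=5.0000; V=5.000000+-5.000000+5.000000=5.0000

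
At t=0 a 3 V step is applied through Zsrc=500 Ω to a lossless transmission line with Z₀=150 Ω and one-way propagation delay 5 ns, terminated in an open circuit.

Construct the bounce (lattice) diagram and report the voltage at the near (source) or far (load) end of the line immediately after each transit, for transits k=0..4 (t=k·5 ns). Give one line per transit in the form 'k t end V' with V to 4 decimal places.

0 0 source 0.6923
1 5 load 1.3846
2 10 source 1.7574
3 15 load 2.1302
4 20 source 2.3309

Γ_L=1.000000, Γ_S=0.538462; launch V₁=3·150/650=0.692308
k=0 src: V=0.6923
k=1 load: inc=0.692308, refl=0.692308·1.000000=0.6923; V=0.000000+0.692308+0.692308=1.3846
k=2 src: inc=0.692308, refl=0.692308·0.538462=0.3728; V=0.692308+0.692308+0.372781=1.7574
k=3 load: inc=0.372781, refl=0.372781·1.000000=0.3728; V=1.384615+0.372781+0.372781=2.1302
k=4 src: inc=0.372781, refl=0.372781·0.538462=0.2007; V=1.757396+0.372781+0.200728=2.3309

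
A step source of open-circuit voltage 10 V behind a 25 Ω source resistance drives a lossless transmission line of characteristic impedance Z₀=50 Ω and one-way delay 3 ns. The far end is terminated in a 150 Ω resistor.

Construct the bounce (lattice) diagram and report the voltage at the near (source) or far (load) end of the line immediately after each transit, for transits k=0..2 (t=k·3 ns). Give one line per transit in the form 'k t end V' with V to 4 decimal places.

0 0 source 6.6667
1 3 load 10.0000
2 6 source 8.8889

Γ_L=0.500000, Γ_S=-0.333333; launch V₁=10·50/75=6.666667
k=0 src: V=6.6667
k=1 load: inc=6.666667, refl=6.666667·0.500000=3.3333; V=0.000000+6.666667+3.333333=10.0000
k=2 src: inc=3.333333, refl=3.333333·-0.333333=-1.1111; V=6.666667+3.333333+-1.111111=8.8889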